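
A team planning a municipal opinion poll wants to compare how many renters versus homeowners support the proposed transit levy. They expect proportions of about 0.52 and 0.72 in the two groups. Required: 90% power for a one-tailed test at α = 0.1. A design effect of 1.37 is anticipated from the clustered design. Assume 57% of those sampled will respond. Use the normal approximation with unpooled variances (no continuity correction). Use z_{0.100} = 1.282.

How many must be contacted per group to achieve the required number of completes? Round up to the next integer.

n = 179 per group

n = (z_α + z_β)² · [p₁(1−p₁) + p₂(1−p₂)] / (p₁ − p₂)²
  = (1.282 + 1.282)² · (0.52·0.48 + 0.72·0.28) / (-0.20)²
  = (2.564)² · (0.2496 + 0.2016) / 0.0400
  = 6.5741 · 0.4512 / 0.0400
  = 74.16
Design effect: 1.37 × 74.16 = 101.59.
Adjust for 57% response: 101.59 / 0.57 = 178.23.
Round up → n = 179 per group.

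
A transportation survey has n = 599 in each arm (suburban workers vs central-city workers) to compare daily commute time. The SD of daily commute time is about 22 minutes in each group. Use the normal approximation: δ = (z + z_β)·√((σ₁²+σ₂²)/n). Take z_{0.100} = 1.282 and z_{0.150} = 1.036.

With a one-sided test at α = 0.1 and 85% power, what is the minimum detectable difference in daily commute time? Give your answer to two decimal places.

Minimum detectable difference ≈ 2.95 minutes

δ = (z_α + z_β) · √((σ₁²+σ₂²)/n)
  = (1.282 + 1.036) · √(968/599)
  = 2.318 · √1.616
  = 2.318 · 1.2712
  = 2.9467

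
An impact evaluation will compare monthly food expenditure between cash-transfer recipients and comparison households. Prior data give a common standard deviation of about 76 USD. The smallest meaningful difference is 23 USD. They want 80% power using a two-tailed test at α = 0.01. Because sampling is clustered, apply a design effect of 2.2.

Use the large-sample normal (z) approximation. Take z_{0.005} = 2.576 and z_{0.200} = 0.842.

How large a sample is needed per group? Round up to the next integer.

n = 562 per group

n = (z_{α/2} + z_β)² · (σ₁² + σ₂²) / δ²
  = (2.576 + 0.842)² · (2·76² = 11552) / 23²
  = 11.6827 · 11552 / 529
  = 255.12
Design effect: 2.2 × 255.12 = 561.27.
Round up → n = 562 per group.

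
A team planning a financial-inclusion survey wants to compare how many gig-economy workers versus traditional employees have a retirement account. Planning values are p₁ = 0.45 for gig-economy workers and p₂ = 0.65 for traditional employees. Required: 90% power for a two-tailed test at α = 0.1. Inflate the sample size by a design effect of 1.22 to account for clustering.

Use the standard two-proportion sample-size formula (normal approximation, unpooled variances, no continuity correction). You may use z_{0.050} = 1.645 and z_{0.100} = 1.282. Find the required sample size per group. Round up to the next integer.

n = 125 per group

n = (z_{α/2} + z_β)² · [p₁(1−p₁) + p₂(1−p₂)] / (p₁ − p₂)²
  = (1.645 + 1.282)² · (0.45·0.55 + 0.65·0.35) / (-0.20)²
  = (2.927)² · (0.2475 + 0.2275) / 0.0400
  = 8.5673 · 0.4750 / 0.0400
  = 101.74
Design effect: 1.22 × 101.74 = 124.12.
Round up → n = 125 per group.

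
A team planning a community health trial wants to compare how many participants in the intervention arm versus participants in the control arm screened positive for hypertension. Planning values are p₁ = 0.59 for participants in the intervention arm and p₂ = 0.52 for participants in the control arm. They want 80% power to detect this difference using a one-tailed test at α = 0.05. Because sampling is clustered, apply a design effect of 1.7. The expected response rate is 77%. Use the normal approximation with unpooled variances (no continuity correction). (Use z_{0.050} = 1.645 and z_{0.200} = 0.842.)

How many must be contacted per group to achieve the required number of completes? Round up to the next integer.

n = 1370 per group

n = (z_α + z_β)² · [p₁(1−p₁) + p₂(1−p₂)] / (p₁ − p₂)²
  = (1.645 + 0.842)² · (0.59·0.41 + 0.52·0.48) / (0.07)²
  = (2.487)² · (0.2419 + 0.2496) / 0.0049
  = 6.1852 · 0.4915 / 0.0049
  = 620.41
Design effect: 1.7 × 620.41 = 1054.70.
Adjust for 77% response: 1054.70 / 0.77 = 1369.74.
Round up → n = 1370 per group.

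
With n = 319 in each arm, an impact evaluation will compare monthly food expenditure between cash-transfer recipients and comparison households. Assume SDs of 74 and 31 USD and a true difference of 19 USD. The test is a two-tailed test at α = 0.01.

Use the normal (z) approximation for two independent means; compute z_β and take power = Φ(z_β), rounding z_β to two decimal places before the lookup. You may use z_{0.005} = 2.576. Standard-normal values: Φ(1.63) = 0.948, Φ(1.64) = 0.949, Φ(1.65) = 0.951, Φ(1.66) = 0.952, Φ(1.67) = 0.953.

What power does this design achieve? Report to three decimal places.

Power ≈ 0.951

z_β = δ·√(n/(σ₁²+σ₂²)) − z_{α/2}
    = 19 · √(319/6437) − 2.576
    = 19 · 0.22261 − 2.576
    = 4.2297 − 2.576 = 1.6537 → 1.65
Power = Φ(1.65) = 0.951.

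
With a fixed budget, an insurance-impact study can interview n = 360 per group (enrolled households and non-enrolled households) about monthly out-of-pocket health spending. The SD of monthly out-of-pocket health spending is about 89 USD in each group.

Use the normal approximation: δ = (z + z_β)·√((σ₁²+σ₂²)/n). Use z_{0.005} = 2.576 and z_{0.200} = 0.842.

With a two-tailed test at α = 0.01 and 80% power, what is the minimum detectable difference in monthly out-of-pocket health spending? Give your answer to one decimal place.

δ = (z_{α/2} + z_β) · √((σ₁²+σ₂²)/n)
  = (2.576 + 0.842) · √(15842/360)
  = 3.418 · √44.0056
  = 3.418 · 6.6337
  = 22.6739

Minimum detectable difference ≈ 22.7 USD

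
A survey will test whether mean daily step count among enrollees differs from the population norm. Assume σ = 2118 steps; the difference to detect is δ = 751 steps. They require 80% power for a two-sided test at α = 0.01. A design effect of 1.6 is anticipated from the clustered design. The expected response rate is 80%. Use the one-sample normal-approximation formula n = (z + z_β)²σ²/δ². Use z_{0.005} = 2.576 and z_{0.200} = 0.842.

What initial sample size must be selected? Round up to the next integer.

n = (z_{α/2} + z_β)² · σ² / δ²
  = (2.576 + 0.842)² · 2118² / 751²
  = 11.6827 · 4485924 / 564001
  = 92.92
Design effect: 1.6 × 92.92 = 148.67.
Adjust for 80% response: 148.67 / 0.80 = 185.84.
Round up → n = 186.

n = 186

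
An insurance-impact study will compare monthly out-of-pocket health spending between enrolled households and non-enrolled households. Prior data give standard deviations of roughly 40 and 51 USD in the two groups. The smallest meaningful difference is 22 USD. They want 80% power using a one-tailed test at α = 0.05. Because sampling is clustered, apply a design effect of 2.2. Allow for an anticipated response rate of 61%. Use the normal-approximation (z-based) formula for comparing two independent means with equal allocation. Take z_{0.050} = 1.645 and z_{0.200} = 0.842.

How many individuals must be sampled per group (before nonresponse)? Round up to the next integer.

n = (z_α + z_β)² · (σ₁² + σ₂²) / δ²
  = (1.645 + 0.842)² · (40² + 51² = 4201) / 22²
  = 6.1852 · 4201 / 484
  = 53.69
Design effect: 2.2 × 53.69 = 118.11.
Adjust for 61% response: 118.11 / 0.61 = 193.62.
Round up → n = 194 per group.

n = 194 per group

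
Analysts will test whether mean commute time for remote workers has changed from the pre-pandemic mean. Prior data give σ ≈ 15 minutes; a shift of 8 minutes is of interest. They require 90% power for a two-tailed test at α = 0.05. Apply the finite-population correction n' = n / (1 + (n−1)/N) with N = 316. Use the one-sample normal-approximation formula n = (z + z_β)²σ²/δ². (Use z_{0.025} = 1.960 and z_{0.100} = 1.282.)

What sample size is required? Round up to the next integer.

n = (z_{α/2} + z_β)² · σ² / δ²
  = (1.960 + 1.282)² · 15² / 8²
  = 10.5106 · 225 / 64
  = 36.95
Finite-population correction (N = 316): 36.95 / (1 + (36.95 − 1)/316) = 33.18.
Round up → n = 34.

n = 34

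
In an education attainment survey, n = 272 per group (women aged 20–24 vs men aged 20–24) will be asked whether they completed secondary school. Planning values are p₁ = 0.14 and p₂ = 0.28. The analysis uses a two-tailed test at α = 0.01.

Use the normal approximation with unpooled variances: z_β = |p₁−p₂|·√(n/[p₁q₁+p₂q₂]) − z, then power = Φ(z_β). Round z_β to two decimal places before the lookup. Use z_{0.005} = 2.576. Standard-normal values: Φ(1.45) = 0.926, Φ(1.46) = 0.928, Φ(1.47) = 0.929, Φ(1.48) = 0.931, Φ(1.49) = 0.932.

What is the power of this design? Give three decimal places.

Power ≈ 0.932

z_β = |p₁−p₂|·√(n/[p₁q₁+p₂q₂]) − z_{α/2}
    = 0.14 · √(272/0.3220) − 2.576
    = 0.14 · 29.0641 − 2.576
    = 4.0690 − 2.576 = 1.4930 → 1.49
Power = Φ(1.49) = 0.932.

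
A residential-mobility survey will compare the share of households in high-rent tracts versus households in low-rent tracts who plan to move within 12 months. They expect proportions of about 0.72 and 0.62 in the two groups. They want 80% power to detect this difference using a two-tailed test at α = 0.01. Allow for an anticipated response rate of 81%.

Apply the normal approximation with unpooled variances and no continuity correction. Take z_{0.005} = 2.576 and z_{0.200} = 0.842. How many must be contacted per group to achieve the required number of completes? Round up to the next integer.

n = 631 per group

n = (z_{α/2} + z_β)² · [p₁(1−p₁) + p₂(1−p₂)] / (p₁ − p₂)²
  = (2.576 + 0.842)² · (0.72·0.28 + 0.62·0.38) / (0.10)²
  = (3.418)² · (0.2016 + 0.2356) / 0.0100
  = 11.6827 · 0.4372 / 0.0100
  = 510.77
Adjust for 81% response: 510.77 / 0.81 = 630.58.
Round up → n = 631 per group.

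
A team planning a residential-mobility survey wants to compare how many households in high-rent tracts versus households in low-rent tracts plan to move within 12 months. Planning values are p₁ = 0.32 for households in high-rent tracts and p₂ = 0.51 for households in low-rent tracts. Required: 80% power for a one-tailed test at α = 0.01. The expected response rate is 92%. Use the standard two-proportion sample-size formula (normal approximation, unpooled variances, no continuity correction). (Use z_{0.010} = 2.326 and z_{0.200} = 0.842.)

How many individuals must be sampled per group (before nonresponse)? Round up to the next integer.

n = (z_α + z_β)² · [p₁(1−p₁) + p₂(1−p₂)] / (p₁ − p₂)²
  = (2.326 + 0.842)² · (0.32·0.68 + 0.51·0.49) / (-0.19)²
  = (3.168)² · (0.2176 + 0.2499) / 0.0361
  = 10.0362 · 0.4675 / 0.0361
  = 129.97
Adjust for 92% response: 129.97 / 0.92 = 141.27.
Round up → n = 142 per group.

n = 142 per group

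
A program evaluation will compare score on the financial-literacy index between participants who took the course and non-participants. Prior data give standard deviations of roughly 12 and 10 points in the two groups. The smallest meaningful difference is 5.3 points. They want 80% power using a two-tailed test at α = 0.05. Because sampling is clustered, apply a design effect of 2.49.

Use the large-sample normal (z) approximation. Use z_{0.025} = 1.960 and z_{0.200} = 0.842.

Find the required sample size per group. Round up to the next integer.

n = (z_{α/2} + z_β)² · (σ₁² + σ₂²) / δ²
  = (1.960 + 0.842)² · (12² + 10² = 244) / 5.3²
  = 7.8512 · 244 / 28.09
  = 68.20
Design effect: 2.49 × 68.20 = 169.81.
Round up → n = 170 per group.

n = 170 per group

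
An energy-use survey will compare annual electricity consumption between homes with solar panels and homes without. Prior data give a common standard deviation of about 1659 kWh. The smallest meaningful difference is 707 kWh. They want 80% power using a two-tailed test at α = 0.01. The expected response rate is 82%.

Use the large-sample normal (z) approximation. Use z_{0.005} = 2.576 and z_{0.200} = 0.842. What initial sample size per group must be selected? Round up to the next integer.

n = (z_{α/2} + z_β)² · (σ₁² + σ₂²) / δ²
  = (2.576 + 0.842)² · (2·1659² = 5504562) / 707²
  = 11.6827 · 5504562 / 499849
  = 128.66
Adjust for 82% response: 128.66 / 0.82 = 156.90.
Round up → n = 157 per group.

n = 157 per group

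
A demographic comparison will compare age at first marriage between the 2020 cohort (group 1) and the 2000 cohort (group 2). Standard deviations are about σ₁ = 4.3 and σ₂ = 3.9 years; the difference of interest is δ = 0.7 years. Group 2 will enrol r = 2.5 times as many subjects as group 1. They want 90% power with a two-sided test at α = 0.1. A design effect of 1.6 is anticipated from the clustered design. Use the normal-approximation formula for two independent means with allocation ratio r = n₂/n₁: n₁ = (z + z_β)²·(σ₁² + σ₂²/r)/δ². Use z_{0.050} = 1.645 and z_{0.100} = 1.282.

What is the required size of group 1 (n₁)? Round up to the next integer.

n₁ = 688

n₁ = (z_{α/2} + z_β)² · (σ₁² + σ₂²/r) / δ²
   = (1.645 + 1.282)² · (4.3² + 3.9²/2.5) / 0.7²
   = 8.5673 · (18.49 + 6.084) / 0.49
   = 8.5673 · 24.574 / 0.49
   = 429.66
Design effect: 1.6 × 429.66 = 687.46.
Round up → n₁ = 688; n₂ = r·n₁ = 2.5 × 688 = 1720.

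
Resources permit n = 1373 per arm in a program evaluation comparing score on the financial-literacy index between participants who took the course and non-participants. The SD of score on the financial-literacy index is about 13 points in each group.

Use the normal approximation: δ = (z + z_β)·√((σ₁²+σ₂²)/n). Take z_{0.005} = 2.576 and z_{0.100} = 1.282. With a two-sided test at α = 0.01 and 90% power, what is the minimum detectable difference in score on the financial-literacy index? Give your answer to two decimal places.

Minimum detectable difference ≈ 1.91 points

δ = (z_{α/2} + z_β) · √((σ₁²+σ₂²)/n)
  = (2.576 + 1.282) · √(338/1373)
  = 3.858 · √0.24618
  = 3.858 · 0.4962
  = 1.9142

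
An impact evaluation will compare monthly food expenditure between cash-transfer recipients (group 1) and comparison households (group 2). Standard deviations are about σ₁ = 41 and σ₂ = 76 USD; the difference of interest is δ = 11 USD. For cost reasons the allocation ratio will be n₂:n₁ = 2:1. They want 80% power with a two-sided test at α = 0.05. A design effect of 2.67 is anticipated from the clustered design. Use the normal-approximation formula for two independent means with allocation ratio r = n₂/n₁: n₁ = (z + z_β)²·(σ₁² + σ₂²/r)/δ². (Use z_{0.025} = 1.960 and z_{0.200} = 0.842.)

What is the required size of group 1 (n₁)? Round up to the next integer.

n₁ = (z_{α/2} + z_β)² · (σ₁² + σ₂²/r) / δ²
   = (1.960 + 0.842)² · (41² + 76²/2) / 11²
   = 7.8512 · (1681 + 2888) / 121
   = 7.8512 · 4569 / 121
   = 296.46
Design effect: 2.67 × 296.46 = 791.56.
Round up → n₁ = 792; n₂ = r·n₁ = 2 × 792 = 1584.

n₁ = 792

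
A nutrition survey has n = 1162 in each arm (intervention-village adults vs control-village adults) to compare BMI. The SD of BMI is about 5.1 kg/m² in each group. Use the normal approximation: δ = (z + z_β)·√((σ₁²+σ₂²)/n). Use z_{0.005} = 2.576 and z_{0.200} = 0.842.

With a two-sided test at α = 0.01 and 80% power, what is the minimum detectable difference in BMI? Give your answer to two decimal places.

Minimum detectable difference ≈ 0.72 kg/m²

δ = (z_{α/2} + z_β) · √((σ₁²+σ₂²)/n)
  = (2.576 + 0.842) · √(52.02/1162)
  = 3.418 · √0.04477
  = 3.418 · 0.2116
  = 0.7232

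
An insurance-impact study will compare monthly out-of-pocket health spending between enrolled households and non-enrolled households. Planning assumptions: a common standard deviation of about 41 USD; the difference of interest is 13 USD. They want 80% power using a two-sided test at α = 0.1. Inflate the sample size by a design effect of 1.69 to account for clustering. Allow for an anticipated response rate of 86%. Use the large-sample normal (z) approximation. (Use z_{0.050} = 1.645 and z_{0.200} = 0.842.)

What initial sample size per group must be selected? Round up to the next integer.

n = (z_{α/2} + z_β)² · (σ₁² + σ₂²) / δ²
  = (1.645 + 0.842)² · (2·41² = 3362) / 13²
  = 6.1852 · 3362 / 169
  = 123.04
Design effect: 1.69 × 123.04 = 207.95.
Adjust for 86% response: 207.95 / 0.86 = 241.80.
Round up → n = 242 per group.

n = 242 per group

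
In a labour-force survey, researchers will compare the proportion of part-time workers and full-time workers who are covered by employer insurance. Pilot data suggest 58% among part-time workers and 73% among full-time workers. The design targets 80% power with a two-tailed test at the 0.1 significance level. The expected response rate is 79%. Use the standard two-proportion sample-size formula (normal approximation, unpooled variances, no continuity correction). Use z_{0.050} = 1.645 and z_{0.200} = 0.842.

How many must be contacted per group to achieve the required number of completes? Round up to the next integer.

n = (z_{α/2} + z_β)² · [p₁(1−p₁) + p₂(1−p₂)] / (p₁ − p₂)²
  = (1.645 + 0.842)² · (0.58·0.42 + 0.73·0.27) / (-0.15)²
  = (2.487)² · (0.2436 + 0.1971) / 0.0225
  = 6.1852 · 0.4407 / 0.0225
  = 121.15
Adjust for 79% response: 121.15 / 0.79 = 153.35.
Round up → n = 154 per group.

n = 154 per group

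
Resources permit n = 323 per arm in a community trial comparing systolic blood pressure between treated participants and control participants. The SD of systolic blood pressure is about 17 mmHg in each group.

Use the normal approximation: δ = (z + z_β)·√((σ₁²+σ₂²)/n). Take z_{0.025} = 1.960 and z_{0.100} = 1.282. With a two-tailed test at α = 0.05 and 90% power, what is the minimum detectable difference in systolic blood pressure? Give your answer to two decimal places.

δ = (z_{α/2} + z_β) · √((σ₁²+σ₂²)/n)
  = (1.960 + 1.282) · √(578/323)
  = 3.242 · √1.7895
  = 3.242 · 1.3377
  = 4.3369

Minimum detectable difference ≈ 4.34 mmHg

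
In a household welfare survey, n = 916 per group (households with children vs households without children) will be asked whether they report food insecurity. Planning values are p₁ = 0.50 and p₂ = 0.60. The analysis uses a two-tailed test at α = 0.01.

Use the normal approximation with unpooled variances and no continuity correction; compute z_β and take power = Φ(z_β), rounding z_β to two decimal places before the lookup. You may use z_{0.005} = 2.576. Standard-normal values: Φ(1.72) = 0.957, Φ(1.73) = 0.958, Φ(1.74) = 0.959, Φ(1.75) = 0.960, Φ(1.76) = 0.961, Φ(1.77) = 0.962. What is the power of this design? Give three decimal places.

z_β = |p₁−p₂|·√(n/[p₁q₁+p₂q₂]) − z_{α/2}
    = 0.10 · √(916/0.4900) − 2.576
    = 0.10 · 43.2364 − 2.576
    = 4.3236 − 2.576 = 1.7476 → 1.75
Power = Φ(1.75) = 0.960.

Power ≈ 0.960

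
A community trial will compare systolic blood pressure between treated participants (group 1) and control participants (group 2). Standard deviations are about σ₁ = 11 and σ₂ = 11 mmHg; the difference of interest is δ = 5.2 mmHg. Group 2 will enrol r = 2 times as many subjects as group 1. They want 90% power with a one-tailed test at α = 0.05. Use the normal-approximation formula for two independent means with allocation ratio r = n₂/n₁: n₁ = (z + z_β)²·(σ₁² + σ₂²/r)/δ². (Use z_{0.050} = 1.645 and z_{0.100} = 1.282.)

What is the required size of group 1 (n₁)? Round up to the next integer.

n₁ = 58

n₁ = (z_α + z_β)² · (σ₁² + σ₂²/r) / δ²
   = (1.645 + 1.282)² · (11² + 11²/2) / 5.2²
   = 8.5673 · (121 + 60.5) / 27.04
   = 8.5673 · 181.5 / 27.04
   = 57.51
Round up → n₁ = 58; n₂ = r·n₁ = 2 × 58 = 116.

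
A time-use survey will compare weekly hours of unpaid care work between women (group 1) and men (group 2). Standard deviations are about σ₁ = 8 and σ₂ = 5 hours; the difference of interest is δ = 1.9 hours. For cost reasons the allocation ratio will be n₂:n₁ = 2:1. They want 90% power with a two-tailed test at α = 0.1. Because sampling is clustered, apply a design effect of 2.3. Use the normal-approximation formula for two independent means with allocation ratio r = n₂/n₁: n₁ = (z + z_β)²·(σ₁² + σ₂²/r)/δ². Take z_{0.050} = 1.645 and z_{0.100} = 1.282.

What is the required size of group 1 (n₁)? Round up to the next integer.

n₁ = 418

n₁ = (z_{α/2} + z_β)² · (σ₁² + σ₂²/r) / δ²
   = (1.645 + 1.282)² · (8² + 5²/2) / 1.9²
   = 8.5673 · (64 + 12.5) / 3.61
   = 8.5673 · 76.5 / 3.61
   = 181.55
Design effect: 2.3 × 181.55 = 417.57.
Round up → n₁ = 418; n₂ = r·n₁ = 2 × 418 = 836.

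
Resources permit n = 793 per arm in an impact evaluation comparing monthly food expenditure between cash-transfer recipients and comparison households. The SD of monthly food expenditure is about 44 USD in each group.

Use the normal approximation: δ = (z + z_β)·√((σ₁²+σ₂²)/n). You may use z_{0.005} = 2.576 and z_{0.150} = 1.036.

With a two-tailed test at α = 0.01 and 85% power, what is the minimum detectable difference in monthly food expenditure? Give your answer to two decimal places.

Minimum detectable difference ≈ 7.98 USD

δ = (z_{α/2} + z_β) · √((σ₁²+σ₂²)/n)
  = (2.576 + 1.036) · √(3872/793)
  = 3.612 · √4.8827
  = 3.612 · 2.2097
  = 7.9814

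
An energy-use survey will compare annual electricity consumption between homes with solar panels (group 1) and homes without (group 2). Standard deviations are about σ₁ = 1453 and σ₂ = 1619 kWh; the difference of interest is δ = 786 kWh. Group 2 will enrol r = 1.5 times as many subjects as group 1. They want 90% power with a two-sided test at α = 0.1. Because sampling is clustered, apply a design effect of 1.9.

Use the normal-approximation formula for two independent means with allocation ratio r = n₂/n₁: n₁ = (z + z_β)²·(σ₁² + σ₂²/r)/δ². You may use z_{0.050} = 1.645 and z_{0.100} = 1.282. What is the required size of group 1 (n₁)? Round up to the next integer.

n₁ = 102

n₁ = (z_{α/2} + z_β)² · (σ₁² + σ₂²/r) / δ²
   = (1.645 + 1.282)² · (1453² + 1619²/1.5) / 786²
   = 8.5673 · (2111209 + 1747440.7) / 617796
   = 8.5673 · 3858649.7 / 617796
   = 53.51
Design effect: 1.9 × 53.51 = 101.67.
Round up → n₁ = 102; n₂ = r·n₁ = 1.5 × 102 = 153.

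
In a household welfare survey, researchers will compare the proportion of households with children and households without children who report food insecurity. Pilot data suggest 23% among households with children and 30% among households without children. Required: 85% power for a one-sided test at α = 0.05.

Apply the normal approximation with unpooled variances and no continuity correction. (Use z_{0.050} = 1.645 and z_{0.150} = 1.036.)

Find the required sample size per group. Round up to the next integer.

n = (z_α + z_β)² · [p₁(1−p₁) + p₂(1−p₂)] / (p₁ − p₂)²
  = (1.645 + 1.036)² · (0.23·0.77 + 0.30·0.70) / (-0.07)²
  = (2.681)² · (0.1771 + 0.2100) / 0.0049
  = 7.1878 · 0.3871 / 0.0049
  = 567.83
Round up → n = 568 per group.

n = 568 per group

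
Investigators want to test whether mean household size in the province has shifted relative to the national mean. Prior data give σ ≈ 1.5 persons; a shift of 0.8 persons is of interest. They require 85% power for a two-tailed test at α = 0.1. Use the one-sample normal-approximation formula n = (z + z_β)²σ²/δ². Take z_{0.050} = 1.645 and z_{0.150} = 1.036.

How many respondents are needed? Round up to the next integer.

n = (z_{α/2} + z_β)² · σ² / δ²
  = (1.645 + 1.036)² · 1.5² / 0.8²
  = 7.1878 · 2.25 / 0.64
  = 25.27
Round up → n = 26.

n = 26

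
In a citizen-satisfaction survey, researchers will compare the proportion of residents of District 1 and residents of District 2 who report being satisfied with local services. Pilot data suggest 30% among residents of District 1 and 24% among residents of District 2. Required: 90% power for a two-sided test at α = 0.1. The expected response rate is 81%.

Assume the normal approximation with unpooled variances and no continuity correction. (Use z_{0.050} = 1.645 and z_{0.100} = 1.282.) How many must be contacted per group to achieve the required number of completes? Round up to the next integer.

n = 1153 per group

n = (z_{α/2} + z_β)² · [p₁(1−p₁) + p₂(1−p₂)] / (p₁ − p₂)²
  = (1.645 + 1.282)² · (0.30·0.70 + 0.24·0.76) / (0.06)²
  = (2.927)² · (0.2100 + 0.1824) / 0.0036
  = 8.5673 · 0.3924 / 0.0036
  = 933.84
Adjust for 81% response: 933.84 / 0.81 = 1152.89.
Round up → n = 1153 per group.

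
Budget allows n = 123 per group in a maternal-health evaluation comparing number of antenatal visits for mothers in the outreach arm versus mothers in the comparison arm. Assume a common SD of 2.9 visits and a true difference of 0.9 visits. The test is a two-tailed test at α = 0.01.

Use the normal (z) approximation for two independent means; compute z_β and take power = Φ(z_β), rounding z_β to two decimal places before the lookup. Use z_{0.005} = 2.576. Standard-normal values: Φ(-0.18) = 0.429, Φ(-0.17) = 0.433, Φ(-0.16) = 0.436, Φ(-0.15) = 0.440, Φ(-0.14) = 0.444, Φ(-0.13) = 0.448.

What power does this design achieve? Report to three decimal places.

z_β = δ·√(n/(σ₁²+σ₂²)) − z_{α/2}
    = 0.9 · √(123/16.82) − 2.576
    = 0.9 · 2.70420 − 2.576
    = 2.4338 − 2.576 = -0.1422 → -0.14
Power = Φ(-0.14) = 0.444.

Power ≈ 0.444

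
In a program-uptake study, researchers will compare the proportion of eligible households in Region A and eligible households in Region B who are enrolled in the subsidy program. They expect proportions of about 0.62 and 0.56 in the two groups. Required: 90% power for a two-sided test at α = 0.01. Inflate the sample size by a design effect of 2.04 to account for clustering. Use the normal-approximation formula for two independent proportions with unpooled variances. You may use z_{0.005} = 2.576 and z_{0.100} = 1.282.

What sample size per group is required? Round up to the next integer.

n = 4066 per group

n = (z_{α/2} + z_β)² · [p₁(1−p₁) + p₂(1−p₂)] / (p₁ − p₂)²
  = (2.576 + 1.282)² · (0.62·0.38 + 0.56·0.44) / (0.06)²
  = (3.858)² · (0.2356 + 0.2464) / 0.0036
  = 14.8842 · 0.4820 / 0.0036
  = 1992.82
Design effect: 2.04 × 1992.82 = 4065.36.
Round up → n = 4066 per group.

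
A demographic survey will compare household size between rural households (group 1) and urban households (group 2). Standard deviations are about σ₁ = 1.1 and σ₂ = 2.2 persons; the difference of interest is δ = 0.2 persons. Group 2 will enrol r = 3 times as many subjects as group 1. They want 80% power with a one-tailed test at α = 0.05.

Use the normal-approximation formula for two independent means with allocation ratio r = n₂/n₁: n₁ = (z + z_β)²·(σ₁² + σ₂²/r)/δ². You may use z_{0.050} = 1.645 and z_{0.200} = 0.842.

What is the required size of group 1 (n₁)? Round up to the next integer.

n₁ = (z_α + z_β)² · (σ₁² + σ₂²/r) / δ²
   = (1.645 + 0.842)² · (1.1² + 2.2²/3) / 0.2²
   = 6.1852 · (1.21 + 1.6133) / 0.04
   = 6.1852 · 2.8233 / 0.04
   = 436.57
Round up → n₁ = 437; n₂ = r·n₁ = 3 × 437 = 1311.

n₁ = 437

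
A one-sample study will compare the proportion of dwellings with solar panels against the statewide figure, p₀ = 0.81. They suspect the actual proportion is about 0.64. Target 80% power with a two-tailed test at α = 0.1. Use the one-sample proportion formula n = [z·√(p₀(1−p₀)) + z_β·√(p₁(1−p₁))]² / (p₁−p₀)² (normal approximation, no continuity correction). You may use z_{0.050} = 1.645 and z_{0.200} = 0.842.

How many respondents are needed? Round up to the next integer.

n = [z_{α/2}·√(p₀q₀) + z_β·√(p₁q₁)]² / (p₁ − p₀)²
  = [1.645·√(0.81·0.19) + 0.842·√(0.64·0.36)]² / (-0.17)²
  = [1.645·0.3923 + 0.842·0.4800]² / 0.0289
  = [1.0495]² / 0.0289
  = 38.11
Round up → n = 39.

n = 39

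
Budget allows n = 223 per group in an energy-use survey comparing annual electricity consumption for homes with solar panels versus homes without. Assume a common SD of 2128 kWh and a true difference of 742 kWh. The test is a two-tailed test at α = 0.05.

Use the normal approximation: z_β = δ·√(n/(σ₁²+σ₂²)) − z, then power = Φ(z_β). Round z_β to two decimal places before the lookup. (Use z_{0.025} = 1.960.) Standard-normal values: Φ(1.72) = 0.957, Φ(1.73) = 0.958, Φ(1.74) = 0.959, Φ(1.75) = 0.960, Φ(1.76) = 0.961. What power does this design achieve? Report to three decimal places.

Power ≈ 0.957

z_β = δ·√(n/(σ₁²+σ₂²)) − z_{α/2}
    = 742 · √(223/9056768) − 1.960
    = 742 · 0.00496 − 1.960
    = 3.6819 − 1.960 = 1.7219 → 1.72
Power = Φ(1.72) = 0.957.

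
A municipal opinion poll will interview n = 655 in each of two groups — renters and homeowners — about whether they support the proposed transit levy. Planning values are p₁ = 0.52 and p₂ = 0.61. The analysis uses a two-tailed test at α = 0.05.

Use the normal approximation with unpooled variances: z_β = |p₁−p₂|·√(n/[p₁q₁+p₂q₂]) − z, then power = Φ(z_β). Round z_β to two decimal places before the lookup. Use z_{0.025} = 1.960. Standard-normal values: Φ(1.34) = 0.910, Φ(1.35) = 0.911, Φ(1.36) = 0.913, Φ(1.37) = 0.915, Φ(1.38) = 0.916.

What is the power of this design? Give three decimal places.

z_β = |p₁−p₂|·√(n/[p₁q₁+p₂q₂]) − z_{α/2}
    = 0.09 · √(655/0.4875) − 1.960
    = 0.09 · 36.6550 − 1.960
    = 3.2990 − 1.960 = 1.3390 → 1.34
Power = Φ(1.34) = 0.910.

Power ≈ 0.910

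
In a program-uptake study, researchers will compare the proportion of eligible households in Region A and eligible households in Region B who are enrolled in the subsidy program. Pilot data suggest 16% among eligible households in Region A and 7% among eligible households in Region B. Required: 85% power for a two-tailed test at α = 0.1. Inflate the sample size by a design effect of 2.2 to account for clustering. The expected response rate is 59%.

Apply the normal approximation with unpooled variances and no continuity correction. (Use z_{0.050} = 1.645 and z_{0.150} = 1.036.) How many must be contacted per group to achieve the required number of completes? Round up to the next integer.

n = (z_{α/2} + z_β)² · [p₁(1−p₁) + p₂(1−p₂)] / (p₁ − p₂)²
  = (1.645 + 1.036)² · (0.16·0.84 + 0.07·0.93) / (0.09)²
  = (2.681)² · (0.1344 + 0.0651) / 0.0081
  = 7.1878 · 0.1995 / 0.0081
  = 177.03
Design effect: 2.2 × 177.03 = 389.47.
Adjust for 59% response: 389.47 / 0.59 = 660.12.
Round up → n = 661 per group.

n = 661 per group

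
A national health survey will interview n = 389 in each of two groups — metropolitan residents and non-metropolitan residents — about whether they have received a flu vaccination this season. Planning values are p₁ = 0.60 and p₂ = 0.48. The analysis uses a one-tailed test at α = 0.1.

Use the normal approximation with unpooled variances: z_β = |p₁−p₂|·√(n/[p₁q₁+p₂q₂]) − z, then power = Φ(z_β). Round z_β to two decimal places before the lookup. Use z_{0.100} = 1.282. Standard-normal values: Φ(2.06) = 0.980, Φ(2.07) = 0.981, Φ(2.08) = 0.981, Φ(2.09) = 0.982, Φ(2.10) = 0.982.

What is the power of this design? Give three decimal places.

z_β = |p₁−p₂|·√(n/[p₁q₁+p₂q₂]) − z_α
    = 0.12 · √(389/0.4896) − 1.282
    = 0.12 · 28.1873 − 1.282
    = 3.3825 − 1.282 = 2.1005 → 2.10
Power = Φ(2.10) = 0.982.

Power ≈ 0.982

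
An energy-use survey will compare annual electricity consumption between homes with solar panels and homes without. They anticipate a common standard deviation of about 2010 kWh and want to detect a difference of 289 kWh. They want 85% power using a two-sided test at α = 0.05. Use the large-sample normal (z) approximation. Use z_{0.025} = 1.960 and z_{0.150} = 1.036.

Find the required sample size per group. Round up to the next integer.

n = 869 per group

n = (z_{α/2} + z_β)² · (σ₁² + σ₂²) / δ²
  = (1.960 + 1.036)² · (2·2010² = 8080200) / 289²
  = 8.9760 · 8080200 / 83521
  = 868.38
Round up → n = 869 per group.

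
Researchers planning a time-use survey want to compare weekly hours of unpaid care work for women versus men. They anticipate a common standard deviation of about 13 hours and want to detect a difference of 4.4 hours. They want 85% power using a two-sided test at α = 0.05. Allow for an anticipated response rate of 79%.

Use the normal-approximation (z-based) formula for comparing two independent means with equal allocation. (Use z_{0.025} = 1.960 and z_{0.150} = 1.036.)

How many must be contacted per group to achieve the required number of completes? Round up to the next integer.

n = 199 per group

n = (z_{α/2} + z_β)² · (σ₁² + σ₂²) / δ²
  = (1.960 + 1.036)² · (2·13² = 338) / 4.4²
  = 8.9760 · 338 / 19.36
  = 156.71
Adjust for 79% response: 156.71 / 0.79 = 198.37.
Round up → n = 199 per group.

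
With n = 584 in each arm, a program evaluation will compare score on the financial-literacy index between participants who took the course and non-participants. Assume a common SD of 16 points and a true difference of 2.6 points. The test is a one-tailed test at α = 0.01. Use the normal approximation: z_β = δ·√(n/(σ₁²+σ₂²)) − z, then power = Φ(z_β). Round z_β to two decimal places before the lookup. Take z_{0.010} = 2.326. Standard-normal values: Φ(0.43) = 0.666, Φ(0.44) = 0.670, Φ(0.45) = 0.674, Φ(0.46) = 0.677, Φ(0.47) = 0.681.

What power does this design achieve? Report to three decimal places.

Power ≈ 0.674

z_β = δ·√(n/(σ₁²+σ₂²)) − z_α
    = 2.6 · √(584/512) − 2.326
    = 2.6 · 1.06800 − 2.326
    = 2.7768 − 2.326 = 0.4508 → 0.45
Power = Φ(0.45) = 0.674.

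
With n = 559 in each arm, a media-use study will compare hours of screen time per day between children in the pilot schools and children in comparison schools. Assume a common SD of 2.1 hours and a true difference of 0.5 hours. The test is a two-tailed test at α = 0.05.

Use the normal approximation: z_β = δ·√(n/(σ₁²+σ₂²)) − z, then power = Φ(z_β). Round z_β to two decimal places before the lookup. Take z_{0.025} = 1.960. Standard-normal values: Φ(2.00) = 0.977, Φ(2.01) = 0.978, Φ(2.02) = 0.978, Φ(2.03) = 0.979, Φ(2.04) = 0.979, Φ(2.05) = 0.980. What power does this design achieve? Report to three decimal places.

Power ≈ 0.978

z_β = δ·√(n/(σ₁²+σ₂²)) − z_{α/2}
    = 0.5 · √(559/8.82) − 1.960
    = 0.5 · 7.96107 − 1.960
    = 3.9805 − 1.960 = 2.0205 → 2.02
Power = Φ(2.02) = 0.978.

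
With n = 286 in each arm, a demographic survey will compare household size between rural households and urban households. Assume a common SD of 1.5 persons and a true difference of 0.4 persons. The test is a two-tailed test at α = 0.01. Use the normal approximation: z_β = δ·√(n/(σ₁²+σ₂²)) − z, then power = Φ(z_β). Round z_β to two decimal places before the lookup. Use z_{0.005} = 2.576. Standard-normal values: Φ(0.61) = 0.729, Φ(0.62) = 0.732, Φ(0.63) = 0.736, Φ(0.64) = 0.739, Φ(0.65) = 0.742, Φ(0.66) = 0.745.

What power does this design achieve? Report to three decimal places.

Power ≈ 0.729

z_β = δ·√(n/(σ₁²+σ₂²)) − z_{α/2}
    = 0.4 · √(286/4.5) − 2.576
    = 0.4 · 7.97217 − 2.576
    = 3.1889 − 2.576 = 0.6129 → 0.61
Power = Φ(0.61) = 0.729.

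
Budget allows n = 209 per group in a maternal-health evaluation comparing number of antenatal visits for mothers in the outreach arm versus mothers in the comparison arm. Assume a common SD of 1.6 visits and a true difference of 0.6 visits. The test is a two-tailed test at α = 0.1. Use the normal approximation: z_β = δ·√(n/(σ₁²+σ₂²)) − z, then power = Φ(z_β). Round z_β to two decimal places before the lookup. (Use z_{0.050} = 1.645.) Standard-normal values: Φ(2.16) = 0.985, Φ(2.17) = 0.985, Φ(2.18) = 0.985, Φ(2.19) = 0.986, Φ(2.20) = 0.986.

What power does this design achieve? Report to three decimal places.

Power ≈ 0.986

z_β = δ·√(n/(σ₁²+σ₂²)) − z_{α/2}
    = 0.6 · √(209/5.12) − 1.645
    = 0.6 · 6.38908 − 1.645
    = 3.8334 − 1.645 = 2.1884 → 2.19
Power = Φ(2.19) = 0.986.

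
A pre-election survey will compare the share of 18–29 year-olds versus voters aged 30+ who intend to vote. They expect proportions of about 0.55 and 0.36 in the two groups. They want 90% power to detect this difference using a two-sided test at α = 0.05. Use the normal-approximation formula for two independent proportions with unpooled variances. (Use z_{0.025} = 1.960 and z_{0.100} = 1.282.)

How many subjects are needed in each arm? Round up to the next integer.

n = (z_{α/2} + z_β)² · [p₁(1−p₁) + p₂(1−p₂)] / (p₁ − p₂)²
  = (1.960 + 1.282)² · (0.55·0.45 + 0.36·0.64) / (0.19)²
  = (3.242)² · (0.2475 + 0.2304) / 0.0361
  = 10.5106 · 0.4779 / 0.0361
  = 139.14
Round up → n = 140 per group.

n = 140 per group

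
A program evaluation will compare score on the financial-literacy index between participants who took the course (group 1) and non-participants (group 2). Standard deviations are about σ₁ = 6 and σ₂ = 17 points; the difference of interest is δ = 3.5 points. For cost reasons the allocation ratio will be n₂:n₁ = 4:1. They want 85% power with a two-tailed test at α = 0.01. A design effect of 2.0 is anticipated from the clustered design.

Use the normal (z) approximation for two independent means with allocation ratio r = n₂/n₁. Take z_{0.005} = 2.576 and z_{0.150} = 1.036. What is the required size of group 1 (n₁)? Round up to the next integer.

n₁ = 231

n₁ = (z_{α/2} + z_β)² · (σ₁² + σ₂²/r) / δ²
   = (2.576 + 1.036)² · (6² + 17²/4) / 3.5²
   = 13.0465 · (36 + 72.25) / 12.25
   = 13.0465 · 108.25 / 12.25
   = 115.29
Design effect: 2.0 × 115.29 = 230.58.
Round up → n₁ = 231; n₂ = r·n₁ = 4 × 231 = 924.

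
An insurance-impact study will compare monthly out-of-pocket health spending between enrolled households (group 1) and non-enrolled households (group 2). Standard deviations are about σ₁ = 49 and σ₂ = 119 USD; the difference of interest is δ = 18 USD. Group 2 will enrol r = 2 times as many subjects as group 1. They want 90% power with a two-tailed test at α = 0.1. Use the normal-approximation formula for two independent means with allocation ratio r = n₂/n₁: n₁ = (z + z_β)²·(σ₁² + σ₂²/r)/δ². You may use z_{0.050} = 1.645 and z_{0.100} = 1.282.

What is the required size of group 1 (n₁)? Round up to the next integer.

n₁ = (z_{α/2} + z_β)² · (σ₁² + σ₂²/r) / δ²
   = (1.645 + 1.282)² · (49² + 119²/2) / 18²
   = 8.5673 · (2401 + 7080.5) / 324
   = 8.5673 · 9481.5 / 324
   = 250.71
Round up → n₁ = 251; n₂ = r·n₁ = 2 × 251 = 502.

n₁ = 251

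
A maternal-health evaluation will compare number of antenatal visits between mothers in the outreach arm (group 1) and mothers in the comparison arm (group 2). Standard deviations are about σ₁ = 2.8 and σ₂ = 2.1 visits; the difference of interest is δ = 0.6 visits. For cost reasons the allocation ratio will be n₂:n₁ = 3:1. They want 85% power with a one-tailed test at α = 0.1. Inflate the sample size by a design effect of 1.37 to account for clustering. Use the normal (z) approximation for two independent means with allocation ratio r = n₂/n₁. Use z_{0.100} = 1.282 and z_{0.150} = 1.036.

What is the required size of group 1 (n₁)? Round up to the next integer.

n₁ = (z_α + z_β)² · (σ₁² + σ₂²/r) / δ²
   = (1.282 + 1.036)² · (2.8² + 2.1²/3) / 0.6²
   = 5.3731 · (7.84 + 1.47) / 0.36
   = 5.3731 · 9.31 / 0.36
   = 138.95
Design effect: 1.37 × 138.95 = 190.37.
Round up → n₁ = 191; n₂ = r·n₁ = 3 × 191 = 573.

n₁ = 191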